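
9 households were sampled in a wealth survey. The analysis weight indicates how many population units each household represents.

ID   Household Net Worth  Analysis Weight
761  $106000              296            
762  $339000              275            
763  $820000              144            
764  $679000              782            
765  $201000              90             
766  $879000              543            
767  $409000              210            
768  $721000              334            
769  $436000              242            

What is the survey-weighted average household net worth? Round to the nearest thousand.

Weighted sum = 1701262000
Sum of weights = 296 + 275 + 144 + 782 + 90 + 543 + 210 + 334 + 242 = 2916
Weighted mean = 1701262000 / 2916 = 583423.18

583000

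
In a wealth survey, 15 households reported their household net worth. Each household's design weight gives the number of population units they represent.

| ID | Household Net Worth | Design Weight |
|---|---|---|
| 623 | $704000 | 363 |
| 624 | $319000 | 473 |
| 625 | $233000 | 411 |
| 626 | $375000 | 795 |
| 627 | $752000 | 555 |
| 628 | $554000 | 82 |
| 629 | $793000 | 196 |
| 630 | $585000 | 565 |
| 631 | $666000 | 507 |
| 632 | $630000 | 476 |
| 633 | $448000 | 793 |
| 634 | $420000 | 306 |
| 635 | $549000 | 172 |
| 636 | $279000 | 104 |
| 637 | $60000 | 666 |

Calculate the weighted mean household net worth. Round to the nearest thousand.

469000

Weighted sum = 3033798000
Sum of weights = 6464
Weighted mean = 3033798000 / 6464 = 469337.56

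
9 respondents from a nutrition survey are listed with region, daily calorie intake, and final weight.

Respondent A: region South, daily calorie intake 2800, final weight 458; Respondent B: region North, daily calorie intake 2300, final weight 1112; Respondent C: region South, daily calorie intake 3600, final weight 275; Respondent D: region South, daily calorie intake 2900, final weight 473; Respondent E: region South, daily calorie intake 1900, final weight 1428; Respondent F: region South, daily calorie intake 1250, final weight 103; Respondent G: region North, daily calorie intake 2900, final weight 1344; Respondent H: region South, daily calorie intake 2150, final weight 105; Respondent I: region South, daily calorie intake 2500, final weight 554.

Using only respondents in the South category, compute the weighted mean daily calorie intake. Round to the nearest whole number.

2384

South rows: A, C, D, E, F, H, I
Weighted sum = 2800×458 + 3600×275 + 2900×473 + 1900×1428 + 1250×103 + 2150×105 + 2500×554
  = 1282400 + 990000 + 1371700 + 2713200 + 128750 + 225750 + 1385000 = 8096800
Sum of weights = 458 + 275 + 473 + 1428 + 103 + 105 + 554 = 3396
Weighted mean = 8096800 / 3396 = 2384.2167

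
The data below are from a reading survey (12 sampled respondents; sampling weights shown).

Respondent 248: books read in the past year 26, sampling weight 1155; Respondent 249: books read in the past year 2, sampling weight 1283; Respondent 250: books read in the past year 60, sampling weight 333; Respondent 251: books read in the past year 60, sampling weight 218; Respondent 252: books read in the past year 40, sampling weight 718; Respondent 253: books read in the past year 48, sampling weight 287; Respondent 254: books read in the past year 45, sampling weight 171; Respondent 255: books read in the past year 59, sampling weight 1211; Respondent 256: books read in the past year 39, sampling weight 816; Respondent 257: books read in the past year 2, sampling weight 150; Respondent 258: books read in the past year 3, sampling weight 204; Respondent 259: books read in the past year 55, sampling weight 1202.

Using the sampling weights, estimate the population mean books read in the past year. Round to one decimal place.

Weighted sum = 286142
Sum of weights = 7748
Weighted mean = 286142 / 7748 = 36.931079

36.9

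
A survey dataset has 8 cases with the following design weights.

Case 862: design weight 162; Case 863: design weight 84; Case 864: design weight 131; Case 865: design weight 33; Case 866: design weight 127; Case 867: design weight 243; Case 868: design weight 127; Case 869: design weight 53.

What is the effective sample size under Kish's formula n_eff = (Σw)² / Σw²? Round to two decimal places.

Σ wᵢ = 162 + 84 + 131 + 33 + 127 + 243 + 127 + 53 = 960
Σ wᵢ² = 26244 + 7056 + 17161 + 1089 + 16129 + 59049 + 16129 + 2809 = 145666
n_eff = 960² / 145666 = 921600 / 145666 = 6.3268024

6.33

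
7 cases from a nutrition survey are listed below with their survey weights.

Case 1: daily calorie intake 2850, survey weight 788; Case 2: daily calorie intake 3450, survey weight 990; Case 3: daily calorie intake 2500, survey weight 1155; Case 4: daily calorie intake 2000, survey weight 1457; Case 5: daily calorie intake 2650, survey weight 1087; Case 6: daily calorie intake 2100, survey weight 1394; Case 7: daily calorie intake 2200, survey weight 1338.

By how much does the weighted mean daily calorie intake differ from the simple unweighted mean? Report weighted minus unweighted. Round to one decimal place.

Unweighted sum = 2850 + 3450 + 2500 + 2000 + 2650 + 2100 + 2200 = 17750
Unweighted mean = 17750 / 7 = 2535.7143
Weighted sum = 2850×788 + 3450×990 + 2500×1155 + 2000×1457 + 2650×1087 + 2100×1394 + 2200×1338
  = 2245800 + 3415500 + 2887500 + 2914000 + 2880550 + 2927400 + 2943600 = 20214350
Sum of weights = 788 + 990 + 1155 + 1457 + 1087 + 1394 + 1338 = 8209
Weighted mean = 20214350 / 8209 = 2462.4619
Difference (weighted minus unweighted) = -73.252354

-73.3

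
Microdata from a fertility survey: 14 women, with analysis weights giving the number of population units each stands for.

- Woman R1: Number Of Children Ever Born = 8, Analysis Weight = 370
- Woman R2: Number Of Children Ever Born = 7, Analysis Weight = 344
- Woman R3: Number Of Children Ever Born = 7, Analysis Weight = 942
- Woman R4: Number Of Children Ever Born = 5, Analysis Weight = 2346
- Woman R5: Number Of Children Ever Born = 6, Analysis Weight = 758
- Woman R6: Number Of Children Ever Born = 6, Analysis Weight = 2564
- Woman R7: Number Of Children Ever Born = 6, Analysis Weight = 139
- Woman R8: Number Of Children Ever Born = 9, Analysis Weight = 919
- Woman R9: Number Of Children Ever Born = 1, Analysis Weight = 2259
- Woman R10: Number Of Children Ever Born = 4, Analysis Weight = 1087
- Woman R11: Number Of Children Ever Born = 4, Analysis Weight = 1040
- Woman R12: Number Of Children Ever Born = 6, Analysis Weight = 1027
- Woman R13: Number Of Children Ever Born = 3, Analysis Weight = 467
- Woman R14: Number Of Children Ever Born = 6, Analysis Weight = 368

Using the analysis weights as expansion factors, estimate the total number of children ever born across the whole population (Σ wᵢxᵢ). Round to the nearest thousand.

Weighted total = 73267

73000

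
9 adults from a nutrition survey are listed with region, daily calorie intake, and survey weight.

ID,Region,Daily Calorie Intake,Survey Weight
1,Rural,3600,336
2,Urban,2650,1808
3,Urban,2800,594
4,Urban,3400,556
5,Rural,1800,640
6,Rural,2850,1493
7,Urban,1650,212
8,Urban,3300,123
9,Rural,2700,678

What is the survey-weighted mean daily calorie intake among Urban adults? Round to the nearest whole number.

2764

Urban rows: 2, 3, 4, 7, 8
Weighted sum = 2650×1808 + 2800×594 + 3400×556 + 1650×212 + 3300×123
  = 9100500
Sum of weights = 1808 + 594 + 556 + 212 + 123 = 3293
Weighted mean = 9100500 / 3293 = 2763.5894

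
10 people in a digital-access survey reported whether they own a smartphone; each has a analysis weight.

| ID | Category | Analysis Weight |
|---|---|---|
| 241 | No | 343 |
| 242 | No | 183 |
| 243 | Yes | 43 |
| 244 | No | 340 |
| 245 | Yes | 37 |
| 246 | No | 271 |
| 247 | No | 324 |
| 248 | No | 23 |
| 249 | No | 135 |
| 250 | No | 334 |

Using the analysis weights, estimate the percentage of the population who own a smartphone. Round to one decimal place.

Sum of weights for 'Yes' = 43 + 37 = 80
Total weight = 343 + 183 + 43 + 340 + 37 + 271 + 324 + 23 + 135 + 334 = 2033
Weighted proportion = 80 / 2033 = 0.039350713 → 3.9350713%

3.9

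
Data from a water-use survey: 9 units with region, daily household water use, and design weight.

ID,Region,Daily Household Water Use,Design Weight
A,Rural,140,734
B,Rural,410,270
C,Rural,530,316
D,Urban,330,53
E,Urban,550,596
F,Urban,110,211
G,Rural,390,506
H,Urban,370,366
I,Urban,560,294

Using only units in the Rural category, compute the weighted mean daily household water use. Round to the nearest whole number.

317

Rural rows: A, B, C, G
Weighted sum = 140×734 + 410×270 + 530×316 + 390×506
  = 102760 + 110700 + 167480 + 197340 = 578280
Sum of weights = 734 + 270 + 316 + 506 = 1826
Weighted mean = 578280 / 1826 = 316.69222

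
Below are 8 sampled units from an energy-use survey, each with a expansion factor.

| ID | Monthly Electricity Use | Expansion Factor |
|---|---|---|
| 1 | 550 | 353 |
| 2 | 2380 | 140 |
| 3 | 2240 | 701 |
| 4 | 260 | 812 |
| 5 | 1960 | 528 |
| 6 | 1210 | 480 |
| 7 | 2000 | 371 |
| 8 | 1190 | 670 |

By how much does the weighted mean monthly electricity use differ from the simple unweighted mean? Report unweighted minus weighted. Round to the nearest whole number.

126

Unweighted sum = 550 + 2380 + 2240 + 260 + 1960 + 1210 + 2000 + 1190 = 11790
Unweighted mean = 11790 / 8 = 1473.75
Weighted sum = 550×353 + 2380×140 + 2240×701 + 260×812 + 1960×528 + 1210×480 + 2000×371 + 1190×670
  = 194150 + 333200 + 1570240 + 211120 + 1034880 + 580800 + 742000 + 797300 = 5463690
Sum of weights = 353 + 140 + 701 + 812 + 528 + 480 + 371 + 670 = 4055
Weighted mean = 5463690 / 4055 = 1347.3958
Difference (unweighted minus weighted) = 126.35419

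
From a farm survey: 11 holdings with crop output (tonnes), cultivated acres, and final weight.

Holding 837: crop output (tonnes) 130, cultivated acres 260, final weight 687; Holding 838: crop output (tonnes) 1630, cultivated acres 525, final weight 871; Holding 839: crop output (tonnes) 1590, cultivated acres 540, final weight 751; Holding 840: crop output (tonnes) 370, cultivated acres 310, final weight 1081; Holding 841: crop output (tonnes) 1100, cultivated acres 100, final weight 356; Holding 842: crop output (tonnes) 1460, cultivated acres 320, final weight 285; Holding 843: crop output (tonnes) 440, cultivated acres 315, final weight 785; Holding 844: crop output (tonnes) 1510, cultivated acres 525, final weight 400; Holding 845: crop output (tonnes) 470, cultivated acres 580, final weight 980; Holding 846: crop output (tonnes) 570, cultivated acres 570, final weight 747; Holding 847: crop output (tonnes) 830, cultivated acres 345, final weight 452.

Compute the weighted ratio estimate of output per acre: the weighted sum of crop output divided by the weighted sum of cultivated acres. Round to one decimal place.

2.0

Σ wᵢ·y = 130×687 + 1630×871 + 1590×751 + 370×1081 + 1100×356 + 1460×285 + 440×785 + 1510×400 + 470×980 + 570×747 + 830×452
  = 89310 + 1419730 + 1194090 + 399970 + 391600 + 416100 + 345400 + 604000 + 460600 + 425790 + 375160 = 6121750
Σ wᵢ·x = 260×687 + 525×871 + 540×751 + 310×1081 + 100×356 + 320×285 + 315×785 + 525×400 + 580×980 + 570×747 + 345×452
  = 3110750
Ratio = 6121750 / 3110750 = 1.9679338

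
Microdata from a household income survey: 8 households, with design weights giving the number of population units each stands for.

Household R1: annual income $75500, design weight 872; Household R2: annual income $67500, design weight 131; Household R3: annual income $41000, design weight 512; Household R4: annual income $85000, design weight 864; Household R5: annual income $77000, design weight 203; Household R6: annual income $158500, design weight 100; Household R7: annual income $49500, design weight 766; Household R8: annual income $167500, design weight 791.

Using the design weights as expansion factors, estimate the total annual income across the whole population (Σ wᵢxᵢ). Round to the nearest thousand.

371001000

Weighted total = 371001000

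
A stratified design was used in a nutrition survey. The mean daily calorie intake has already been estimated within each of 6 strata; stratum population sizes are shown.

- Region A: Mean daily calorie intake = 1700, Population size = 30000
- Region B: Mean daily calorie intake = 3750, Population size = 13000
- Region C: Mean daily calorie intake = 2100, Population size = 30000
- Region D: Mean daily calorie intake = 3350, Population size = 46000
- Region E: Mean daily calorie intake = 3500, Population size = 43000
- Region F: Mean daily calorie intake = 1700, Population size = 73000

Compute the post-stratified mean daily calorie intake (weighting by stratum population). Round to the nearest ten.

2520

Σ Nₕ·x̄ₕ = 1700×30000 + 3750×13000 + 2100×30000 + 3350×46000 + 3500×43000 + 1700×73000
  = 51000000 + 48750000 + 63000000 + 154100000 + 150500000 + 124100000 = 591450000
Σ Nₕ = 30000 + 13000 + 30000 + 46000 + 43000 + 73000 = 235000
Overall mean = 591450000 / 235000 = 2516.8085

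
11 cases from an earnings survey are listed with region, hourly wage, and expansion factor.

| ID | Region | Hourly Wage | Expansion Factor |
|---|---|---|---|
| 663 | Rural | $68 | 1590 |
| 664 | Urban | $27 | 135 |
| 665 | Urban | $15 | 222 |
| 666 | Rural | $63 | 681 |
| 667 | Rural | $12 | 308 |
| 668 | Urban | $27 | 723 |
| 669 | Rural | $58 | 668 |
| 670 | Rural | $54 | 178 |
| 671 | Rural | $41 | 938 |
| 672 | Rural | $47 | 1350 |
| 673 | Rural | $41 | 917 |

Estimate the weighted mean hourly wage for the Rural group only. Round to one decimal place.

51.7

Rural rows: 663, 666, 667, 669, 670, 671, 672, 673
Weighted sum = 68×1590 + 63×681 + 12×308 + 58×668 + 54×178 + 41×938 + 47×1350 + 41×917
  = 108120 + 42903 + 3696 + 38744 + 9612 + 38458 + 63450 + 37597 = 342580
Sum of weights = 1590 + 681 + 308 + 668 + 178 + 938 + 1350 + 917 = 6630
Weighted mean = 342580 / 6630 = 51.671192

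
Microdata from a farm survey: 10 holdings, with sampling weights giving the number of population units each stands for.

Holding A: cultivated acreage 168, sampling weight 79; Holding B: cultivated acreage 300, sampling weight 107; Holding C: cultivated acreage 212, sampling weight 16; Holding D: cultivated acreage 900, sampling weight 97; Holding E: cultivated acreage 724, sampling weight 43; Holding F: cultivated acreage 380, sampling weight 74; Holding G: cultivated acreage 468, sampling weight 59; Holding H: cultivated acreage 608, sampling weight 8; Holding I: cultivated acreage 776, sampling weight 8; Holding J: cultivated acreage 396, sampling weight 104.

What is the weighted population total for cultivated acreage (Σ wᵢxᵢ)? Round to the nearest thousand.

275000

Weighted total = 168×79 + 300×107 + 212×16 + 900×97 + 724×43 + 380×74 + 468×59 + 608×8 + 776×8 + 396×104
  = 13272 + 32100 + 3392 + 87300 + 31132 + 28120 + 27612 + 4864 + 6208 + 41184 = 275184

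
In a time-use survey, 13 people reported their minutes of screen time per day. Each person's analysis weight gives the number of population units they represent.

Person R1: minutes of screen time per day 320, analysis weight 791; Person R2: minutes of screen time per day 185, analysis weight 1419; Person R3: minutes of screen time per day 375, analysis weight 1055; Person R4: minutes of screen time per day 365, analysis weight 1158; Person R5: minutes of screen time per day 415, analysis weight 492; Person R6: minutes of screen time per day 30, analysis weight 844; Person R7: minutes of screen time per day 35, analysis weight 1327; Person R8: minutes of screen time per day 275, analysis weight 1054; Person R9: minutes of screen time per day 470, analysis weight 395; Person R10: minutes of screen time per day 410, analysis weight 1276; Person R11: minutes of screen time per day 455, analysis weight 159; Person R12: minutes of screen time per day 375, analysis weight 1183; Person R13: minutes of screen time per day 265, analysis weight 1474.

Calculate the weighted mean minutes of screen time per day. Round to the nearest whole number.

Weighted sum = 3515115
Sum of weights = 12627
Weighted mean = 3515115 / 12627 = 278.38085

278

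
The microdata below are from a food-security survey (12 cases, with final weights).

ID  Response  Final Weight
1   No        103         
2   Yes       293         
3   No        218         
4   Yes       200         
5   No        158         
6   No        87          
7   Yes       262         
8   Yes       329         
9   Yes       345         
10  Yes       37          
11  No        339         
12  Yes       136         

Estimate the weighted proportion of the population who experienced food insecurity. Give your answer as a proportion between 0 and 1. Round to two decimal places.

0.64

Sum of weights for 'Yes' = 293 + 200 + 262 + 329 + 345 + 37 + 136 = 1602
Total weight = 103 + 293 + 218 + 200 + 158 + 87 + 262 + 329 + 345 + 37 + 339 + 136 = 2507
Weighted proportion = 1602 / 2507 = 0.63901077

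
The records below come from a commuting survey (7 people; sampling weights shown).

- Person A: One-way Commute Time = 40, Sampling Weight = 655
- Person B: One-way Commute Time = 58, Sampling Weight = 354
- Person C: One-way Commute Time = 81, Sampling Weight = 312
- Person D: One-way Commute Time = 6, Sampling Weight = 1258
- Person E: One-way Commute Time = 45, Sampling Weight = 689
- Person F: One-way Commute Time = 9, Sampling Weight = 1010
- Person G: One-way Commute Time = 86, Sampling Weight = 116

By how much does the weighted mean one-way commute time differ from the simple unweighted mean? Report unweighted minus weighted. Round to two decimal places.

Unweighted sum = 325
Unweighted mean = 325 / 7 = 46.428571
Weighted sum = 40×655 + 58×354 + 81×312 + 6×1258 + 45×689 + 9×1010 + 86×116
  = 26200 + 20532 + 25272 + 7548 + 31005 + 9090 + 9976 = 129623
Sum of weights = 655 + 354 + 312 + 1258 + 689 + 1010 + 116 = 4394
Weighted mean = 129623 / 4394 = 29.5
Difference (unweighted minus weighted) = 16.928571

16.93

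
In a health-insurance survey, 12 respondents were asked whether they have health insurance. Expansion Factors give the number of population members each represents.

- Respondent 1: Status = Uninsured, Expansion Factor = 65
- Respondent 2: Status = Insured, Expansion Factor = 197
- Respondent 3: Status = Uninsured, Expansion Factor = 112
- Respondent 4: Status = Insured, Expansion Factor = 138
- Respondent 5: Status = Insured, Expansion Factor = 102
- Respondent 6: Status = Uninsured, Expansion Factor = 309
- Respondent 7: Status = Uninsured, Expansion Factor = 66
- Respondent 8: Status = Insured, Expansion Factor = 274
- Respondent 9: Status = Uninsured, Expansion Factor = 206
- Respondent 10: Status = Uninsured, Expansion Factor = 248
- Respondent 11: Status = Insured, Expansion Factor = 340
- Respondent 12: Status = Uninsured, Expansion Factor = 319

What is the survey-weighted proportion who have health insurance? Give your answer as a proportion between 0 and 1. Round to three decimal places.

Sum of weights for 'Insured' = 197 + 138 + 102 + 274 + 340 = 1051
Total weight = 2376
Weighted proportion = 1051 / 2376 = 0.44234007

0.442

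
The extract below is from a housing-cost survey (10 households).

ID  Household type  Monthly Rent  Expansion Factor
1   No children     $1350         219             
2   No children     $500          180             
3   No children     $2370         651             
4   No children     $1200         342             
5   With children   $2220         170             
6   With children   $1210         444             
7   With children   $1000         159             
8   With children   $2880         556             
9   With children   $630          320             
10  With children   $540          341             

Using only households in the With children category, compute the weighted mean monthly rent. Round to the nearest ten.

With children rows: 5, 6, 7, 8, 9, 10
Weighted sum = 2220×170 + 1210×444 + 1000×159 + 2880×556 + 630×320 + 540×341
  = 3060660
Sum of weights = 1990
Weighted mean = 3060660 / 1990 = 1538.0201

1540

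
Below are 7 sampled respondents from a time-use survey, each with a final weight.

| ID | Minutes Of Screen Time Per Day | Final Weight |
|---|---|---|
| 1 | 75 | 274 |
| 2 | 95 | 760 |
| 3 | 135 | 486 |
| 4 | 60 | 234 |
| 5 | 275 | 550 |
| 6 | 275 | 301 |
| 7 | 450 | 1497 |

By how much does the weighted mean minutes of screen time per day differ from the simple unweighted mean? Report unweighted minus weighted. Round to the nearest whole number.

Unweighted sum = 1365
Unweighted mean = 1365 / 7 = 195
Weighted sum = 75×274 + 95×760 + 135×486 + 60×234 + 275×550 + 275×301 + 450×1497
  = 20550 + 72200 + 65610 + 14040 + 151250 + 82775 + 673650 = 1080075
Sum of weights = 274 + 760 + 486 + 234 + 550 + 301 + 1497 = 4102
Weighted mean = 1080075 / 4102 = 263.30449
Difference (unweighted minus weighted) = -68.304486

-68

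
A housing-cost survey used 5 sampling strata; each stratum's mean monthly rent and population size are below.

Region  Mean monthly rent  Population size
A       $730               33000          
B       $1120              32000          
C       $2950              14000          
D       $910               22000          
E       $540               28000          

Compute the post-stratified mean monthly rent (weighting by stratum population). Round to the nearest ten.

1060

Σ Nₕ·x̄ₕ = 730×33000 + 1120×32000 + 2950×14000 + 910×22000 + 540×28000
  = 24090000 + 35840000 + 41300000 + 20020000 + 15120000 = 136370000
Σ Nₕ = 33000 + 32000 + 14000 + 22000 + 28000 = 129000
Overall mean = 136370000 / 129000 = 1057.1318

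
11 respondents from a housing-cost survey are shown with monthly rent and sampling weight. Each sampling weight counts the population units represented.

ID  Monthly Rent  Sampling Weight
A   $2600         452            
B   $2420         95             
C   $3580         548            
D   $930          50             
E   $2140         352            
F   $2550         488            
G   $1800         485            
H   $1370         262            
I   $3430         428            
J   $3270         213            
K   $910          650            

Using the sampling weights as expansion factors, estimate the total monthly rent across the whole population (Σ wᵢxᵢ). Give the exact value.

Weighted total = 2600×452 + 2420×95 + 3580×548 + 930×50 + 2140×352 + 2550×488 + 1800×485 + 1370×262 + 3430×428 + 3270×213 + 910×650
  = 1175200 + 229900 + 1961840 + 46500 + 753280 + 1244400 + 873000 + 358940 + 1468040 + 696510 + 591500 = 9399110

9399110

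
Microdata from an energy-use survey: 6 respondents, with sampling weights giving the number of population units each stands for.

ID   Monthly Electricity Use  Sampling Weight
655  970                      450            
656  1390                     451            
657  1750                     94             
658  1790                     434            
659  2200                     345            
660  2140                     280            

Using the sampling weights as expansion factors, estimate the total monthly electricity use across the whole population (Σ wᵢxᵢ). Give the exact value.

3362950

Weighted total = 3362950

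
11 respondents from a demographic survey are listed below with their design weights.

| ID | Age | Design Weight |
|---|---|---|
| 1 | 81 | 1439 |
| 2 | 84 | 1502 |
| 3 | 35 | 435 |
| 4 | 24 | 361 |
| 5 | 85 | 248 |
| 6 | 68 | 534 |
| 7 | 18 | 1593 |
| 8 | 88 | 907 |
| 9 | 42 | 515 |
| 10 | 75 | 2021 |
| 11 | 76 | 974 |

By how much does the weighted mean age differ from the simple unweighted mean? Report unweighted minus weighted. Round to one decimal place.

Unweighted sum = 81 + 84 + 35 + 24 + 85 + 68 + 18 + 88 + 42 + 75 + 76 = 676
Unweighted mean = 676 / 11 = 61.454545
Weighted sum = 679727
Sum of weights = 1439 + 1502 + 435 + 361 + 248 + 534 + 1593 + 907 + 515 + 2021 + 974 = 10529
Weighted mean = 679727 / 10529 = 64.557603
Difference (unweighted minus weighted) = -3.1030574

-3.1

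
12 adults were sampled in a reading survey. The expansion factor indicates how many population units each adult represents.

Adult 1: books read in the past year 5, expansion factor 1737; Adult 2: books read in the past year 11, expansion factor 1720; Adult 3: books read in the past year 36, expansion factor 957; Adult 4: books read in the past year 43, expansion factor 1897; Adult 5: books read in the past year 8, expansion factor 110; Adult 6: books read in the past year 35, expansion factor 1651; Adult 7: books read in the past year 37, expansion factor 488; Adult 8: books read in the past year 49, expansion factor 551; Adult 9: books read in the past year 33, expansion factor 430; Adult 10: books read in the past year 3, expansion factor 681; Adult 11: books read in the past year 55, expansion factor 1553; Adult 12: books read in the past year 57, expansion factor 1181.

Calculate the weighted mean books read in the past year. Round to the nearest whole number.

32

Weighted sum = 5×1737 + 11×1720 + 36×957 + 43×1897 + 8×110 + 35×1651 + 37×488 + 49×551 + 33×430 + 3×681 + 55×1553 + 57×1181
  = 416313
Sum of weights = 1737 + 1720 + 957 + 1897 + 110 + 1651 + 488 + 551 + 430 + 681 + 1553 + 1181 = 12956
Weighted mean = 416313 / 12956 = 32.132834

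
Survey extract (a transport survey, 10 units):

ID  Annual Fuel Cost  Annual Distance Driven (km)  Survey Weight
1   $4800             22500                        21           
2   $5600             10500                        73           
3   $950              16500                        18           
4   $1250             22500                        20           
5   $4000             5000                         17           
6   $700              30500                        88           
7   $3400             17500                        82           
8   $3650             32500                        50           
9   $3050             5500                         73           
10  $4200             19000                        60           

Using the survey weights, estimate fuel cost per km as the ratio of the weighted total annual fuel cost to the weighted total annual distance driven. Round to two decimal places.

0.17

Σ wᵢ·y = 4800×21 + 5600×73 + 950×18 + 1250×20 + 4000×17 + 700×88 + 3400×82 + 3650×50 + 3050×73 + 4200×60
  = 100800 + 408800 + 17100 + 25000 + 68000 + 61600 + 278800 + 182500 + 222650 + 252000 = 1617250
Σ wᵢ·x = 22500×21 + 10500×73 + 16500×18 + 22500×20 + 5000×17 + 30500×88 + 17500×82 + 32500×50 + 5500×73 + 19000×60
  = 472500 + 766500 + 297000 + 450000 + 85000 + 2684000 + 1435000 + 1625000 + 401500 + 1140000 = 9356500
Ratio = 1617250 / 9356500 = 0.17284775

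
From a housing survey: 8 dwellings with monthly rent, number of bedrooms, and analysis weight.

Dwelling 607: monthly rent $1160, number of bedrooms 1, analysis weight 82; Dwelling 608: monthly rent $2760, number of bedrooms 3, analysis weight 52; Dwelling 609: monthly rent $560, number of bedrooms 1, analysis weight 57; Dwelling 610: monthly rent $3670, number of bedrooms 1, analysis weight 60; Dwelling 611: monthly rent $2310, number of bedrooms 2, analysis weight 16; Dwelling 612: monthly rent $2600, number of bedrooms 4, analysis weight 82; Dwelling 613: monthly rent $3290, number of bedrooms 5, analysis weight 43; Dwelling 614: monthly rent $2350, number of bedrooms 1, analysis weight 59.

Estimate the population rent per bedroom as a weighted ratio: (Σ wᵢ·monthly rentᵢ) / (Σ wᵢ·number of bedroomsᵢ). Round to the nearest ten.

1030

Σ wᵢ·y = 1160×82 + 2760×52 + 560×57 + 3670×60 + 2310×16 + 2600×82 + 3290×43 + 2350×59
  = 95120 + 143520 + 31920 + 220200 + 36960 + 213200 + 141470 + 138650 = 1021040
Σ wᵢ·x = 1×82 + 3×52 + 1×57 + 1×60 + 2×16 + 4×82 + 5×43 + 1×59
  = 989
Ratio = 1021040 / 989 = 1032.3964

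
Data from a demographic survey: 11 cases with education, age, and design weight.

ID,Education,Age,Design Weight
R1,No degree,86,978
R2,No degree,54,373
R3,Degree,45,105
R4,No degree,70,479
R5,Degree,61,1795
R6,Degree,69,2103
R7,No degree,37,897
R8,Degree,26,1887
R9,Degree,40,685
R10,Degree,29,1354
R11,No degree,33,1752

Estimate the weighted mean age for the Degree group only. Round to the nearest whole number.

47

Degree rows: R3, R5, R6, R8, R9, R10
Weighted sum = 45×105 + 61×1795 + 69×2103 + 26×1887 + 40×685 + 29×1354
  = 4725 + 109495 + 145107 + 49062 + 27400 + 39266 = 375055
Sum of weights = 105 + 1795 + 2103 + 1887 + 685 + 1354 = 7929
Weighted mean = 375055 / 7929 = 47.301677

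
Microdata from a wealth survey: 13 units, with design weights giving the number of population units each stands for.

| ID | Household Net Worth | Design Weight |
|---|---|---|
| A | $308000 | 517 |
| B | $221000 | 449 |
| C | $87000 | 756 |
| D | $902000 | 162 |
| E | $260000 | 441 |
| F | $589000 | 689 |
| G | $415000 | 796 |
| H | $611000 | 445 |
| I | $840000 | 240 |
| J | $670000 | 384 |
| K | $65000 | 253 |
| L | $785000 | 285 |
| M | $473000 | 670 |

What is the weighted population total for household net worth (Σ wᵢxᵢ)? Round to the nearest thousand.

2609037000

Weighted total = 2609037000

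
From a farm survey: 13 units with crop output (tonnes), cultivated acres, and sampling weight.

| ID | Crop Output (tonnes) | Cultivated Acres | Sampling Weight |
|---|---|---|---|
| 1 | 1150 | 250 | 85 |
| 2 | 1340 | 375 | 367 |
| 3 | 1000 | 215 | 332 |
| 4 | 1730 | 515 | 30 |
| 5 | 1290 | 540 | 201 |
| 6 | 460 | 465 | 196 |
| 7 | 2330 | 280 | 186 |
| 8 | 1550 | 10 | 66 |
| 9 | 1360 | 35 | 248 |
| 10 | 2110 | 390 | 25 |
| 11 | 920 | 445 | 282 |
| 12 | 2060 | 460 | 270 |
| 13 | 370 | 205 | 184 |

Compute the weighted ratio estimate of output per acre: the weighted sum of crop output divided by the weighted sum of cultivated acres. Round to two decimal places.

3.90

Σ wᵢ·y = 3132310
Σ wᵢ·x = 803965
Ratio = 3132310 / 803965 = 3.8960776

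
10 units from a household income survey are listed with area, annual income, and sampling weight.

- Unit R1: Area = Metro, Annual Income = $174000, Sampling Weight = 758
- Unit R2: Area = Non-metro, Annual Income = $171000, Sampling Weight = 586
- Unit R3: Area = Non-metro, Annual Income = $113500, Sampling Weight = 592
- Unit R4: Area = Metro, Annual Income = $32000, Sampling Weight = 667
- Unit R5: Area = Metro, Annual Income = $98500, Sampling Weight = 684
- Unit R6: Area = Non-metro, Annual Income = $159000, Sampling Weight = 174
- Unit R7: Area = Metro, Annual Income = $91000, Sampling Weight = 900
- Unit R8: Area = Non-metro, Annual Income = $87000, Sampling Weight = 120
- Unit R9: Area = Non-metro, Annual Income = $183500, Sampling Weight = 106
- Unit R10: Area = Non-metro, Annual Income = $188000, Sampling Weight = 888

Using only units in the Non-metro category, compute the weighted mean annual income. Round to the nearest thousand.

159000

Non-metro rows: R2, R3, R6, R8, R9, R10
Weighted sum = 171000×586 + 113500×592 + 159000×174 + 87000×120 + 183500×106 + 188000×888
  = 100206000 + 67192000 + 27666000 + 10440000 + 19451000 + 166944000 = 391899000
Sum of weights = 586 + 592 + 174 + 120 + 106 + 888 = 2466
Weighted mean = 391899000 / 2466 = 158920.92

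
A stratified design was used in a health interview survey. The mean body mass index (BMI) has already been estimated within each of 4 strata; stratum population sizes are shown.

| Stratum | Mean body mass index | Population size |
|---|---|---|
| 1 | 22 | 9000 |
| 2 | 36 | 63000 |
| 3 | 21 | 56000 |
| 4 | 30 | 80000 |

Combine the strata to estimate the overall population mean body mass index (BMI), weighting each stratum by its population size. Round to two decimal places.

Σ Nₕ·x̄ₕ = 22×9000 + 36×63000 + 21×56000 + 30×80000
  = 198000 + 2268000 + 1176000 + 2400000 = 6042000
Σ Nₕ = 9000 + 63000 + 56000 + 80000 = 208000
Overall mean = 6042000 / 208000 = 29.048077

29.05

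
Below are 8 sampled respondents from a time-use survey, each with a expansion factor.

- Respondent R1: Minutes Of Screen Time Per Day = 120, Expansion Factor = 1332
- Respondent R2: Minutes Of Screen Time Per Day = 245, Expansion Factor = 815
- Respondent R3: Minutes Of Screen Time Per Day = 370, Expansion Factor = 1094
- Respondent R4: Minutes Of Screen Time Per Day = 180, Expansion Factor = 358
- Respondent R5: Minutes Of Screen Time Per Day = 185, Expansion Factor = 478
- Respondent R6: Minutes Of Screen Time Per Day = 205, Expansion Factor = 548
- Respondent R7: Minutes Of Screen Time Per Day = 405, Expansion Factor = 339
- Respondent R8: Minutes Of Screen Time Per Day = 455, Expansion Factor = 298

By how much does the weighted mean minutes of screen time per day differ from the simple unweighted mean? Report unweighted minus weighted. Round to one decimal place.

Unweighted sum = 120 + 245 + 370 + 180 + 185 + 205 + 405 + 455 = 2165
Unweighted mean = 2165 / 8 = 270.625
Weighted sum = 120×1332 + 245×815 + 370×1094 + 180×358 + 185×478 + 205×548 + 405×339 + 455×298
  = 159840 + 199675 + 404780 + 64440 + 88430 + 112340 + 137295 + 135590 = 1302390
Sum of weights = 1332 + 815 + 1094 + 358 + 478 + 548 + 339 + 298 = 5262
Weighted mean = 1302390 / 5262 = 247.50855
Difference (unweighted minus weighted) = 23.116448

23.1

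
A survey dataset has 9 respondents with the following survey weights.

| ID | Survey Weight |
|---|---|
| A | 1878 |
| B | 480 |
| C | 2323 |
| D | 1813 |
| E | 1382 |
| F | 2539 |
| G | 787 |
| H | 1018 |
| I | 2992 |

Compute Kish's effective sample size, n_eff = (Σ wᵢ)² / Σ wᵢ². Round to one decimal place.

7.4

Σ wᵢ = 1878 + 480 + 2323 + 1813 + 1382 + 2539 + 787 + 1018 + 2992 = 15212
Σ wᵢ² = 3526884 + 230400 + 5396329 + 3286969 + 1909924 + 6446521 + 619369 + 1036324 + 8952064 = 31404784
n_eff = 15212² / 31404784 = 231404944 / 31404784 = 7.3684616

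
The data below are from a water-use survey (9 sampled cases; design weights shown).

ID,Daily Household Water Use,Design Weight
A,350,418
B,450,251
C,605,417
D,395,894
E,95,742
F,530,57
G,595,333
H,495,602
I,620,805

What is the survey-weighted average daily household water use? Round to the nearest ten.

Weighted sum = 1960590
Sum of weights = 418 + 251 + 417 + 894 + 742 + 57 + 333 + 602 + 805 = 4519
Weighted mean = 1960590 / 4519 = 433.85484

430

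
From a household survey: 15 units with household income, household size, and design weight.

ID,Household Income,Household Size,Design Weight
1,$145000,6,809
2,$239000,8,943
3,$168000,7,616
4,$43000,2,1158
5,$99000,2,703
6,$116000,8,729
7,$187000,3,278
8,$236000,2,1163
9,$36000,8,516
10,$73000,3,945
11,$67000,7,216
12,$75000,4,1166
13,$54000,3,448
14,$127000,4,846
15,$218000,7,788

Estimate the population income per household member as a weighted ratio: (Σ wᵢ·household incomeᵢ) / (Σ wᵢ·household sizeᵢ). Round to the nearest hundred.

Σ wᵢ·y = 1469480000
Σ wᵢ·x = 52807
Ratio = 1469480000 / 52807 = 27827.371

27800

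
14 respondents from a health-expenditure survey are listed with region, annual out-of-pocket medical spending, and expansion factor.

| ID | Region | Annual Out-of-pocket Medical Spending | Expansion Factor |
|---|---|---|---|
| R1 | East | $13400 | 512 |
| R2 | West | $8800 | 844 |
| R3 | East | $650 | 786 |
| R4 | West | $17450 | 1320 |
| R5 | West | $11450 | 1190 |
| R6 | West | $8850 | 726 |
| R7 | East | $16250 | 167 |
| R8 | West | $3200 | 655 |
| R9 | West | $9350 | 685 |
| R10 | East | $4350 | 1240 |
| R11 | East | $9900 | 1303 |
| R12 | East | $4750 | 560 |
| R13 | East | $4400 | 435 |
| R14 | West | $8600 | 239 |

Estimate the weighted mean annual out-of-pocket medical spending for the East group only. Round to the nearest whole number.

East rows: R1, R3, R7, R10, R11, R12, R13
Weighted sum = 13400×512 + 650×786 + 16250×167 + 4350×1240 + 9900×1303 + 4750×560 + 4400×435
  = 6860800 + 510900 + 2713750 + 5394000 + 12899700 + 2660000 + 1914000 = 32953150
Sum of weights = 5003
Weighted mean = 32953150 / 5003 = 6586.678

6587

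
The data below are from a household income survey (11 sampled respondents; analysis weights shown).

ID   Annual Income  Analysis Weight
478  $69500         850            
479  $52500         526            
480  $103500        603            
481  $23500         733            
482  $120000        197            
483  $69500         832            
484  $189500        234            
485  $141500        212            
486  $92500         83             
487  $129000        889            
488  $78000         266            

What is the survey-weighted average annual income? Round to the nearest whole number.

Weighted sum = 69500×850 + 52500×526 + 103500×603 + 23500×733 + 120000×197 + 69500×832 + 189500×234 + 141500×212 + 92500×83 + 129000×889 + 78000×266
  = 59075000 + 27615000 + 62410500 + 17225500 + 23640000 + 57824000 + 44343000 + 29998000 + 7677500 + 114681000 + 20748000 = 465237500
Sum of weights = 850 + 526 + 603 + 733 + 197 + 832 + 234 + 212 + 83 + 889 + 266 = 5425
Weighted mean = 465237500 / 5425 = 85758.065

85758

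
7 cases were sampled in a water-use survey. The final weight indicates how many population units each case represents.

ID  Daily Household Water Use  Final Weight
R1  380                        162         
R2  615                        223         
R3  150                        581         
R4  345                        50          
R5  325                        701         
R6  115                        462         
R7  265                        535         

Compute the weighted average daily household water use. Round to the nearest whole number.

Weighted sum = 725835
Sum of weights = 2714
Weighted mean = 725835 / 2714 = 267.44105

267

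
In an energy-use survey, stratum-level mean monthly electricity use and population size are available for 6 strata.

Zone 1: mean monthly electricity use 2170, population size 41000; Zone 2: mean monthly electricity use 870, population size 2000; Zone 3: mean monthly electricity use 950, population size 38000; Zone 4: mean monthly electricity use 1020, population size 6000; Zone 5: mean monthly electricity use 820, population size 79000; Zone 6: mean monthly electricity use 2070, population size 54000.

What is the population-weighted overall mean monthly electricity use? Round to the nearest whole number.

Σ Nₕ·x̄ₕ = 2170×41000 + 870×2000 + 950×38000 + 1020×6000 + 820×79000 + 2070×54000
  = 88970000 + 1740000 + 36100000 + 6120000 + 64780000 + 111780000 = 309490000
Σ Nₕ = 41000 + 2000 + 38000 + 6000 + 79000 + 54000 = 220000
Overall mean = 309490000 / 220000 = 1406.7727

1407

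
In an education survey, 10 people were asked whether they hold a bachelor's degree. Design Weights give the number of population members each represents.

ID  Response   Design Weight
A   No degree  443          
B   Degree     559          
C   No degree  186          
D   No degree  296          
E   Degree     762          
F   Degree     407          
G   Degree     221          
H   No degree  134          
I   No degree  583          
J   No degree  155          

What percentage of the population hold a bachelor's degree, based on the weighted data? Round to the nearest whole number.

Sum of weights for 'Degree' = 559 + 762 + 407 + 221 = 1949
Total weight = 443 + 559 + 186 + 296 + 762 + 407 + 221 + 134 + 583 + 155 = 3746
Weighted proportion = 1949 / 3746 = 0.52028831 → 52.028831%

52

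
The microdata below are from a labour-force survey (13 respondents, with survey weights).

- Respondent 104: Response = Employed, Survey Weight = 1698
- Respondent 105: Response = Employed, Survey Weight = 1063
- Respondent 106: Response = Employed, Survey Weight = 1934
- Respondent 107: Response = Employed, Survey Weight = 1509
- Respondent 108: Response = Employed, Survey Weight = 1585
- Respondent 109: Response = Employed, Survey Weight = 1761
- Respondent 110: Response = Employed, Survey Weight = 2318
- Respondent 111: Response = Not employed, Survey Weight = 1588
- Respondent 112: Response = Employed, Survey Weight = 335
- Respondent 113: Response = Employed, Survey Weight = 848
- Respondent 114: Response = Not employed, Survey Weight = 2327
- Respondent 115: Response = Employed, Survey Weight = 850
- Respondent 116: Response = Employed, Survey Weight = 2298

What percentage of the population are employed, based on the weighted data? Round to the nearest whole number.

Sum of weights for 'Employed' = 1698 + 1063 + 1934 + 1509 + 1585 + 1761 + 2318 + 335 + 848 + 850 + 2298 = 16199
Total weight = 20114
Weighted proportion = 16199 / 20114 = 0.80535945 → 80.535945%

81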